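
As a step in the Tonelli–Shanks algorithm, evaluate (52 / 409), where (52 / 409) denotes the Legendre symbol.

Factor out 2: 52 = 2^2·13. Since 409 ≡ 1 (mod 8), (2 / 409) = +1, and (2 / 409)^2 = +1. Now have (13 / 409).
13 ≡ 1 (mod 4), so quadratic reciprocity gives (13 / 409) = (409 / 13). Reduce: 409 ≡ 6 (mod 13). Now have (6 / 13).
Factor out 2: 6 = 2·3. Since 13 ≡ 5 (mod 8), (2 / 13) = -1. Now have -(3 / 13).
13 ≡ 1 (mod 4), so quadratic reciprocity gives (3 / 13) = (13 / 3). Reduce: 13 ≡ 1 (mod 3). Now have -(1 / 3).
(1 / 3) = 1. Collecting the sign factors: -1.

-1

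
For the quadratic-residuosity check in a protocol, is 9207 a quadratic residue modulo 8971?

Reduce the numerator: 9207 ≡ 236 (mod 8971), so (9207|8971) = (236|8971).
Factor out 2: 236 = 2^2·59. Since 8971 ≡ 3 (mod 8), (2|8971) = -1, and (2|8971)^2 = +1. Now have (59|8971).
Both 59 ≡ 3 and 8971 ≡ 3 (mod 4), so reciprocity gives (59|8971) = -(8971|59). Reduce: 8971 ≡ 3 (mod 59). Now have -(3|59).
Both 3 ≡ 3 and 59 ≡ 3 (mod 4), so reciprocity gives (3|59) = -(59|3). Reduce: 59 ≡ 2 (mod 3). Now have (2|3).
Factor out 2: 2 = 2. Since 3 ≡ 3 (mod 8), (2|3) = -1. Now have -(1|3).
(1|3) = 1. Collecting the sign factors: -1.
The Legendre symbol is -1, so x^2 ≡ 9207 (mod 8971) has no solution.

no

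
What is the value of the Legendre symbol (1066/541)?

(1066/541)
  = (525/541)    [1066 ≡ 525 mod 541]
  = (541/525)    [QR: 525 ≡ 1 mod 4, sign kept]
  = (16/525)    [541 ≡ 16 mod 525]
  = (1/525)    [525 ≡ 5 mod 8 ⇒ (2/525)^4 = +1]
  = 1    [(1/525) = 1]

1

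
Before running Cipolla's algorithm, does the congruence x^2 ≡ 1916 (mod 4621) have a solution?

no

(1916/4621)
  = (479/4621)    [4621 ≡ 5 mod 8 ⇒ (2/4621)^2 = +1]
  = (4621/479)    [QR: 4621 ≡ 1 mod 4, sign kept]
  = (310/479)    [4621 ≡ 310 mod 479]
  = (155/479)    [479 ≡ 7 mod 8 ⇒ (2/479) = +1]
  = -(479/155)    [QR: both ≡ 3 mod 4, sign flips]
  = -(14/155)    [479 ≡ 14 mod 155]
  = (7/155)    [155 ≡ 3 mod 8 ⇒ (2/155) = -1]
  = -(155/7)    [QR: both ≡ 3 mod 4, sign flips]
  = -(1/7)    [155 ≡ 1 mod 7]
  = -1    [(1/7) = 1]
(1916/4621) = -1, and 4621 is prime, so 1916 is not a quadratic residue mod 4621.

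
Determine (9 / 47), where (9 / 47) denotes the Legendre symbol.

1

(9 / 47)
  = (47 / 9)    [QR: 9 ≡ 1 mod 4, sign kept]
  = (2 / 9)    [47 ≡ 2 mod 9]
  = (1 / 9)    [9 ≡ 1 mod 8 ⇒ (2 / 9) = +1]
  = 1    [(1 / 9) = 1]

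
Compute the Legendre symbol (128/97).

Reduce the numerator: 128 ≡ 31 (mod 97), so (128/97) = (31/97).
97 ≡ 1 (mod 4), so quadratic reciprocity gives (31/97) = (97/31). Reduce: 97 ≡ 4 (mod 31). Now have (4/31).
Factor out 2: 4 = 2^2. Since 31 ≡ 7 (mod 8), (2/31) = +1, and (2/31)^2 = +1. Now have (1/31).
(1/31) = 1. Collecting the sign factors: 1.

1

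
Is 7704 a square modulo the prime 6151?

no

(7704/6151)
  = (1553/6151)    [7704 ≡ 1553 mod 6151]
  = (6151/1553)    [QR: 1553 ≡ 1 mod 4, sign kept]
  = (1492/1553)    [6151 ≡ 1492 mod 1553]
  = (373/1553)    [1553 ≡ 1 mod 8 ⇒ (2/1553)^2 = +1]
  = (1553/373)    [QR: 373 ≡ 1 mod 4, sign kept]
  = (61/373)    [1553 ≡ 61 mod 373]
  = (373/61)    [QR: 61 ≡ 1 mod 4, sign kept]
  = (7/61)    [373 ≡ 7 mod 61]
  = (61/7)    [QR: 61 ≡ 1 mod 4, sign kept]
  = (5/7)    [61 ≡ 5 mod 7]
  = (7/5)    [QR: 5 ≡ 1 mod 4, sign kept]
  = (2/5)    [7 ≡ 2 mod 5]
  = -(1/5)    [5 ≡ 5 mod 8 ⇒ (2/5) = -1]
  = -1    [(1/5) = 1]
(7704/6151) = -1, and 6151 is prime, so 7704 is not a quadratic residue mod 6151.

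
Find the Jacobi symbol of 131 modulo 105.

1

(131/105)
  = (26/105)    [131 ≡ 26 mod 105]
  = (13/105)    [105 ≡ 1 mod 8 ⇒ (2/105) = +1]
  = (105/13)    [QR: 13 ≡ 1 mod 4, sign kept]
  = (1/13)    [105 ≡ 1 mod 13]
  = 1    [(1/13) = 1]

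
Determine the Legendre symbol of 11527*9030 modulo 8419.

By multiplicativity, (11527·9030|8419) = (11527|8419)·(9030|8419).
First factor (11527|8419):
(11527|8419)
  = (3108|8419)    [11527 ≡ 3108 mod 8419]
  = (777|8419)    [8419 ≡ 3 mod 8 ⇒ (2|8419)^2 = +1]
  = (8419|777)    [QR: 777 ≡ 1 mod 4, sign kept]
  = (649|777)    [8419 ≡ 649 mod 777]
  = (777|649)    [QR: 649 ≡ 1 mod 4, sign kept]
  = (128|649)    [777 ≡ 128 mod 649]
  = (1|649)    [649 ≡ 1 mod 8 ⇒ (2|649)^7 = +1]
  = 1    [(1|649) = 1]
Second factor (9030|8419):
(9030|8419)
  = (611|8419)    [9030 ≡ 611 mod 8419]
  = -(8419|611)    [QR: both ≡ 3 mod 4, sign flips]
  = -(476|611)    [8419 ≡ 476 mod 611]
  = -(119|611)    [611 ≡ 3 mod 8 ⇒ (2|611)^2 = +1]
  = (611|119)    [QR: both ≡ 3 mod 4, sign flips]
  = (16|119)    [611 ≡ 16 mod 119]
  = (1|119)    [119 ≡ 7 mod 8 ⇒ (2|119)^4 = +1]
  = 1    [(1|119) = 1]
Product: (1)·(1) = 1.

1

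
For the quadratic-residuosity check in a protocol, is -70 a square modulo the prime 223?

(-70|223)
  = (153|223)    [-70 ≡ 153 mod 223]
  = (223|153)    [QR: 153 ≡ 1 mod 4, sign kept]
  = (70|153)    [223 ≡ 70 mod 153]
  = (35|153)    [153 ≡ 1 mod 8 ⇒ (2|153) = +1]
  = (153|35)    [QR: 153 ≡ 1 mod 4, sign kept]
  = (13|35)    [153 ≡ 13 mod 35]
  = (35|13)    [QR: 13 ≡ 1 mod 4, sign kept]
  = (9|13)    [35 ≡ 9 mod 13]
  = (13|9)    [QR: 9 ≡ 1 mod 4, sign kept]
  = (4|9)    [13 ≡ 4 mod 9]
  = (1|9)    [9 ≡ 1 mod 8 ⇒ (2|9)^2 = +1]
  = 1    [(1|9) = 1]
The Legendre symbol is 1, so x^2 ≡ -70 (mod 223) has solution.

yes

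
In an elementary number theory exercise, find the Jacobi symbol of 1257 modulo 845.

-1

Reduce the numerator: 1257 ≡ 412 (mod 845), so (1257/845) = (412/845).
Factor out 2: 412 = 2^2·103. Since 845 ≡ 5 (mod 8), (2/845) = -1, and (2/845)^2 = +1. Now have (103/845).
845 ≡ 1 (mod 4), so quadratic reciprocity gives (103/845) = (845/103). Reduce: 845 ≡ 21 (mod 103). Now have (21/103).
21 ≡ 1 (mod 4), so quadratic reciprocity gives (21/103) = (103/21). Reduce: 103 ≡ 19 (mod 21). Now have (19/21).
21 ≡ 1 (mod 4), so quadratic reciprocity gives (19/21) = (21/19). Reduce: 21 ≡ 2 (mod 19). Now have (2/19).
Factor out 2: 2 = 2. Since 19 ≡ 3 (mod 8), (2/19) = -1. Now have -(1/19).
(1/19) = 1. Collecting the sign factors: -1.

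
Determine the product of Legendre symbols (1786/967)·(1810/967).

-1

By multiplicativity, (1786·1810/967) = (1786/967)·(1810/967).
First factor (1786/967):
(1786/967)
  = (819/967)    [1786 ≡ 819 mod 967]
  = -(967/819)    [QR: both ≡ 3 mod 4, sign flips]
  = -(148/819)    [967 ≡ 148 mod 819]
  = -(37/819)    [819 ≡ 3 mod 8 ⇒ (2/819)^2 = +1]
  = -(819/37)    [QR: 37 ≡ 1 mod 4, sign kept]
  = -(5/37)    [819 ≡ 5 mod 37]
  = -(37/5)    [QR: 5 ≡ 1 mod 4, sign kept]
  = -(2/5)    [37 ≡ 2 mod 5]
  = (1/5)    [5 ≡ 5 mod 8 ⇒ (2/5) = -1]
  = 1    [(1/5) = 1]
Second factor (1810/967):
(1810/967)
  = (843/967)    [1810 ≡ 843 mod 967]
  = -(967/843)    [QR: both ≡ 3 mod 4, sign flips]
  = -(124/843)    [967 ≡ 124 mod 843]
  = -(31/843)    [843 ≡ 3 mod 8 ⇒ (2/843)^2 = +1]
  = (843/31)    [QR: both ≡ 3 mod 4, sign flips]
  = (6/31)    [843 ≡ 6 mod 31]
  = (3/31)    [31 ≡ 7 mod 8 ⇒ (2/31) = +1]
  = -(31/3)    [QR: both ≡ 3 mod 4, sign flips]
  = -(1/3)    [31 ≡ 1 mod 3]
  = -1    [(1/3) = 1]
Product: (1)·(-1) = -1.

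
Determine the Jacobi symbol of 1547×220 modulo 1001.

By multiplicativity, (1547·220/1001) = (1547/1001)·(220/1001).
First factor (1547/1001):
Reduce the numerator: 1547 ≡ 546 (mod 1001), so (1547/1001) = (546/1001).
Factor out 2: 546 = 2·273. Since 1001 ≡ 1 (mod 8), (2/1001) = +1. Now have (273/1001).
273 ≡ 1 (mod 4), so quadratic reciprocity gives (273/1001) = (1001/273). Reduce: 1001 ≡ 182 (mod 273). Now have (182/273).
Factor out 2: 182 = 2·91. Since 273 ≡ 1 (mod 8), (2/273) = +1. Now have (91/273).
273 ≡ 1 (mod 4), so quadratic reciprocity gives (91/273) = (273/91). Reduce: 273 ≡ 0 (mod 91). Now have (0/91).
The numerator is now 0 with denominator 91 > 1: the symbol is 0.
Second factor (220/1001):
Factor out 2: 220 = 2^2·55. Since 1001 ≡ 1 (mod 8), (2/1001) = +1, and (2/1001)^2 = +1. Now have (55/1001).
1001 ≡ 1 (mod 4), so quadratic reciprocity gives (55/1001) = (1001/55). Reduce: 1001 ≡ 11 (mod 55). Now have (11/55).
Both 11 ≡ 3 and 55 ≡ 3 (mod 4), so reciprocity gives (11/55) = -(55/11). Reduce: 55 ≡ 0 (mod 11). Now have -(0/11).
The numerator is now 0 with denominator 11 > 1: the symbol is 0.
Product: (0)·(0) = 0.

0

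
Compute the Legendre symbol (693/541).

Reduce the numerator: 693 ≡ 152 (mod 541), so (693/541) = (152/541).
Factor out 2: 152 = 2^3·19. Since 541 ≡ 5 (mod 8), (2/541) = -1, and (2/541)^3 = -1. Now have -(19/541).
541 ≡ 1 (mod 4), so quadratic reciprocity gives (19/541) = (541/19). Reduce: 541 ≡ 9 (mod 19). Now have -(9/19).
9 ≡ 1 (mod 4), so quadratic reciprocity gives (9/19) = (19/9). Reduce: 19 ≡ 1 (mod 9). Now have -(1/9).
(1/9) = 1. Collecting the sign factors: -1.

-1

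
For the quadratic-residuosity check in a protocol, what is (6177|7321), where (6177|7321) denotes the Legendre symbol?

6177 ≡ 1 (mod 4), so quadratic reciprocity gives (6177|7321) = (7321|6177). Reduce: 7321 ≡ 1144 (mod 6177). Now have (1144|6177).
Factor out 2: 1144 = 2^3·143. Since 6177 ≡ 1 (mod 8), (2|6177) = +1, and (2|6177)^3 = +1. Now have (143|6177).
6177 ≡ 1 (mod 4), so quadratic reciprocity gives (143|6177) = (6177|143). Reduce: 6177 ≡ 28 (mod 143). Now have (28|143).
Factor out 2: 28 = 2^2·7. Since 143 ≡ 7 (mod 8), (2|143) = +1, and (2|143)^2 = +1. Now have (7|143).
Both 7 ≡ 3 and 143 ≡ 3 (mod 4), so reciprocity gives (7|143) = -(143|7). Reduce: 143 ≡ 3 (mod 7). Now have -(3|7).
Both 3 ≡ 3 and 7 ≡ 3 (mod 4), so reciprocity gives (3|7) = -(7|3). Reduce: 7 ≡ 1 (mod 3). Now have (1|3).
(1|3) = 1. Collecting the sign factors: 1.

1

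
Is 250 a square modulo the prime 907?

(250/907)
  = -(125/907)    [907 ≡ 3 mod 8 ⇒ (2/907) = -1]
  = -(907/125)    [QR: 125 ≡ 1 mod 4, sign kept]
  = -(32/125)    [907 ≡ 32 mod 125]
  = (1/125)    [125 ≡ 5 mod 8 ⇒ (2/125)^5 = -1]
  = 1    [(1/125) = 1]
The Legendre symbol is 1, so x^2 ≡ 250 (mod 907) has solution.

yes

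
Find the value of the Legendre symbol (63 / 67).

-1

(63 / 67)
  = -(67 / 63)    [QR: both ≡ 3 mod 4, sign flips]
  = -(4 / 63)    [67 ≡ 4 mod 63]
  = -(1 / 63)    [63 ≡ 7 mod 8 ⇒ (2 / 63)^2 = +1]
  = -1    [(1 / 63) = 1]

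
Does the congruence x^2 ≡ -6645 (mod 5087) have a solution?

yes

(-6645/5087)
  = -(6645/5087)    [5087 ≡ 3 mod 4 ⇒ (-1/5087) = -1]
  = -(1558/5087)    [6645 ≡ 1558 mod 5087]
  = -(779/5087)    [5087 ≡ 7 mod 8 ⇒ (2/5087) = +1]
  = (5087/779)    [QR: both ≡ 3 mod 4, sign flips]
  = (413/779)    [5087 ≡ 413 mod 779]
  = (779/413)    [QR: 413 ≡ 1 mod 4, sign kept]
  = (366/413)    [779 ≡ 366 mod 413]
  = -(183/413)    [413 ≡ 5 mod 8 ⇒ (2/413) = -1]
  = -(413/183)    [QR: 413 ≡ 1 mod 4, sign kept]
  = -(47/183)    [413 ≡ 47 mod 183]
  = (183/47)    [QR: both ≡ 3 mod 4, sign flips]
  = (42/47)    [183 ≡ 42 mod 47]
  = (21/47)    [47 ≡ 7 mod 8 ⇒ (2/47) = +1]
  = (47/21)    [QR: 21 ≡ 1 mod 4, sign kept]
  = (5/21)    [47 ≡ 5 mod 21]
  = (21/5)    [QR: 5 ≡ 1 mod 4, sign kept]
  = (1/5)    [21 ≡ 1 mod 5]
  = 1    [(1/5) = 1]
(-6645/5087) = 1, and 5087 is prime, so -6645 is a quadratic residue mod 5087.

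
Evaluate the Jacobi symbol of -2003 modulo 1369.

1

(-2003|1369)
  = (2003|1369)    [1369 ≡ 1 mod 4 ⇒ (-1|1369) = +1]
  = (634|1369)    [2003 ≡ 634 mod 1369]
  = (317|1369)    [1369 ≡ 1 mod 8 ⇒ (2|1369) = +1]
  = (1369|317)    [QR: 317 ≡ 1 mod 4, sign kept]
  = (101|317)    [1369 ≡ 101 mod 317]
  = (317|101)    [QR: 101 ≡ 1 mod 4, sign kept]
  = (14|101)    [317 ≡ 14 mod 101]
  = -(7|101)    [101 ≡ 5 mod 8 ⇒ (2|101) = -1]
  = -(101|7)    [QR: 101 ≡ 1 mod 4, sign kept]
  = -(3|7)    [101 ≡ 3 mod 7]
  = (7|3)    [QR: both ≡ 3 mod 4, sign flips]
  = (1|3)    [7 ≡ 1 mod 3]
  = 1    [(1|3) = 1]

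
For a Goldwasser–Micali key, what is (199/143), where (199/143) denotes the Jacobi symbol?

1

(199/143)
  = (56/143)    [199 ≡ 56 mod 143]
  = (7/143)    [143 ≡ 7 mod 8 ⇒ (2/143)^3 = +1]
  = -(143/7)    [QR: both ≡ 3 mod 4, sign flips]
  = -(3/7)    [143 ≡ 3 mod 7]
  = (7/3)    [QR: both ≡ 3 mod 4, sign flips]
  = (1/3)    [7 ≡ 1 mod 3]
  = 1    [(1/3) = 1]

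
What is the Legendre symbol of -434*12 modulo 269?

1

By multiplicativity, (-434·12|269) = (-434|269)·(12|269).
First factor (-434|269):
(-434|269)
  = (104|269)    [-434 ≡ 104 mod 269]
  = -(13|269)    [269 ≡ 5 mod 8 ⇒ (2|269)^3 = -1]
  = -(269|13)    [QR: 13 ≡ 1 mod 4, sign kept]
  = -(9|13)    [269 ≡ 9 mod 13]
  = -(13|9)    [QR: 9 ≡ 1 mod 4, sign kept]
  = -(4|9)    [13 ≡ 4 mod 9]
  = -(1|9)    [9 ≡ 1 mod 8 ⇒ (2|9)^2 = +1]
  = -1    [(1|9) = 1]
Second factor (12|269):
(12|269)
  = (3|269)    [269 ≡ 5 mod 8 ⇒ (2|269)^2 = +1]
  = (269|3)    [QR: 269 ≡ 1 mod 4, sign kept]
  = (2|3)    [269 ≡ 2 mod 3]
  = -(1|3)    [3 ≡ 3 mod 8 ⇒ (2|3) = -1]
  = -1    [(1|3) = 1]
Product: (-1)·(-1) = 1.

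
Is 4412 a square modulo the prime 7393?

(4412/7393)
  = (1103/7393)    [7393 ≡ 1 mod 8 ⇒ (2/7393)^2 = +1]
  = (7393/1103)    [QR: 7393 ≡ 1 mod 4, sign kept]
  = (775/1103)    [7393 ≡ 775 mod 1103]
  = -(1103/775)    [QR: both ≡ 3 mod 4, sign flips]
  = -(328/775)    [1103 ≡ 328 mod 775]
  = -(41/775)    [775 ≡ 7 mod 8 ⇒ (2/775)^3 = +1]
  = -(775/41)    [QR: 41 ≡ 1 mod 4, sign kept]
  = -(37/41)    [775 ≡ 37 mod 41]
  = -(41/37)    [QR: 37 ≡ 1 mod 4, sign kept]
  = -(4/37)    [41 ≡ 4 mod 37]
  = -(1/37)    [37 ≡ 5 mod 8 ⇒ (2/37)^2 = +1]
  = -1    [(1/37) = 1]
(4412/7393) = -1, and 7393 is prime, so 4412 is not a quadratic residue mod 7393.

no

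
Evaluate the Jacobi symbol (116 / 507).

-1

Factor out 2: 116 = 2^2·29. Since 507 ≡ 3 (mod 8), (2 / 507) = -1, and (2 / 507)^2 = +1. Now have (29 / 507).
29 ≡ 1 (mod 4), so quadratic reciprocity gives (29 / 507) = (507 / 29). Reduce: 507 ≡ 14 (mod 29). Now have (14 / 29).
Factor out 2: 14 = 2·7. Since 29 ≡ 5 (mod 8), (2 / 29) = -1. Now have -(7 / 29).
29 ≡ 1 (mod 4), so quadratic reciprocity gives (7 / 29) = (29 / 7). Reduce: 29 ≡ 1 (mod 7). Now have -(1 / 7).
(1 / 7) = 1. Collecting the sign factors: -1.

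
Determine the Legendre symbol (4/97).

1

(4/97)
  = (1/97)    [97 ≡ 1 mod 8 ⇒ (2/97)^2 = +1]
  = 1    [(1/97) = 1]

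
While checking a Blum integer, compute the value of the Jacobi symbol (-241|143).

-1

Pull out -1: (-241|143) = (-1|143)·(241|143). Since 143 ≡ 3 (mod 4), (-1|143) = -1. Now have -(241|143).
Reduce the numerator: 241 ≡ 98 (mod 143), so (241|143) = (98|143).
Factor out 2: 98 = 2·49. Since 143 ≡ 7 (mod 8), (2|143) = +1. Now have -(49|143).
49 ≡ 1 (mod 4), so quadratic reciprocity gives (49|143) = (143|49). Reduce: 143 ≡ 45 (mod 49). Now have -(45|49).
45 ≡ 1 (mod 4), so quadratic reciprocity gives (45|49) = (49|45). Reduce: 49 ≡ 4 (mod 45). Now have -(4|45).
Factor out 2: 4 = 2^2. Since 45 ≡ 5 (mod 8), (2|45) = -1, and (2|45)^2 = +1. Now have -(1|45).
(1|45) = 1. Collecting the sign factors: -1.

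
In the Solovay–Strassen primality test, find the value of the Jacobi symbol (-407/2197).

1

Reduce the numerator: -407 ≡ 1790 (mod 2197), so (-407/2197) = (1790/2197).
Factor out 2: 1790 = 2·895. Since 2197 ≡ 5 (mod 8), (2/2197) = -1. Now have -(895/2197).
2197 ≡ 1 (mod 4), so quadratic reciprocity gives (895/2197) = (2197/895). Reduce: 2197 ≡ 407 (mod 895). Now have -(407/895).
Both 407 ≡ 3 and 895 ≡ 3 (mod 4), so reciprocity gives (407/895) = -(895/407). Reduce: 895 ≡ 81 (mod 407). Now have (81/407).
81 ≡ 1 (mod 4), so quadratic reciprocity gives (81/407) = (407/81). Reduce: 407 ≡ 2 (mod 81). Now have (2/81).
Factor out 2: 2 = 2. Since 81 ≡ 1 (mod 8), (2/81) = +1. Now have (1/81).
(1/81) = 1. Collecting the sign factors: 1.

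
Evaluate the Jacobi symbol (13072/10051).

(13072/10051)
  = (3021/10051)    [13072 ≡ 3021 mod 10051]
  = (10051/3021)    [QR: 3021 ≡ 1 mod 4, sign kept]
  = (988/3021)    [10051 ≡ 988 mod 3021]
  = (247/3021)    [3021 ≡ 5 mod 8 ⇒ (2/3021)^2 = +1]
  = (3021/247)    [QR: 3021 ≡ 1 mod 4, sign kept]
  = (57/247)    [3021 ≡ 57 mod 247]
  = (247/57)    [QR: 57 ≡ 1 mod 4, sign kept]
  = (19/57)    [247 ≡ 19 mod 57]
  = (57/19)    [QR: 57 ≡ 1 mod 4, sign kept]
  = (0/19)    [57 ≡ 0 mod 19]
  = 0    [numerator 0, gcd > 1]

0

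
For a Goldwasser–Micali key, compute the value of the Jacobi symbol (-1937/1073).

-1

Pull out -1: (-1937/1073) = (-1/1073)·(1937/1073). Since 1073 ≡ 1 (mod 4), (-1/1073) = +1. Now have (1937/1073).
Reduce the numerator: 1937 ≡ 864 (mod 1073), so (1937/1073) = (864/1073).
Factor out 2: 864 = 2^5·27. Since 1073 ≡ 1 (mod 8), (2/1073) = +1, and (2/1073)^5 = +1. Now have (27/1073).
1073 ≡ 1 (mod 4), so quadratic reciprocity gives (27/1073) = (1073/27). Reduce: 1073 ≡ 20 (mod 27). Now have (20/27).
Factor out 2: 20 = 2^2·5. Since 27 ≡ 3 (mod 8), (2/27) = -1, and (2/27)^2 = +1. Now have (5/27).
5 ≡ 1 (mod 4), so quadratic reciprocity gives (5/27) = (27/5). Reduce: 27 ≡ 2 (mod 5). Now have (2/5).
Factor out 2: 2 = 2. Since 5 ≡ 5 (mod 8), (2/5) = -1. Now have -(1/5).
(1/5) = 1. Collecting the sign factors: -1.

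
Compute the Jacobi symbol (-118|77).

Pull out -1: (-118|77) = (-1|77)·(118|77). Since 77 ≡ 1 (mod 4), (-1|77) = +1. Now have (118|77).
Reduce the numerator: 118 ≡ 41 (mod 77), so (118|77) = (41|77).
41 ≡ 1 (mod 4), so quadratic reciprocity gives (41|77) = (77|41). Reduce: 77 ≡ 36 (mod 41). Now have (36|41).
Factor out 2: 36 = 2^2·9. Since 41 ≡ 1 (mod 8), (2|41) = +1, and (2|41)^2 = +1. Now have (9|41).
9 ≡ 1 (mod 4), so quadratic reciprocity gives (9|41) = (41|9). Reduce: 41 ≡ 5 (mod 9). Now have (5|9).
5 ≡ 1 (mod 4), so quadratic reciprocity gives (5|9) = (9|5). Reduce: 9 ≡ 4 (mod 5). Now have (4|5).
Factor out 2: 4 = 2^2. Since 5 ≡ 5 (mod 8), (2|5) = -1, and (2|5)^2 = +1. Now have (1|5).
(1|5) = 1. Collecting the sign factors: 1.

1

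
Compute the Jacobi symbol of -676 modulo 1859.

(-676 / 1859)
  = -(676 / 1859)    [1859 ≡ 3 mod 4 ⇒ (-1 / 1859) = -1]
  = -(169 / 1859)    [1859 ≡ 3 mod 8 ⇒ (2 / 1859)^2 = +1]
  = -(1859 / 169)    [QR: 169 ≡ 1 mod 4, sign kept]
  = -(0 / 169)    [1859 ≡ 0 mod 169]
  = 0    [numerator 0, gcd > 1]

0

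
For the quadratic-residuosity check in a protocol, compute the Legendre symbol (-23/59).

1

(-23/59)
  = -(23/59)    [59 ≡ 3 mod 4 ⇒ (-1/59) = -1]
  = (59/23)    [QR: both ≡ 3 mod 4, sign flips]
  = (13/23)    [59 ≡ 13 mod 23]
  = (23/13)    [QR: 13 ≡ 1 mod 4, sign kept]
  = (10/13)    [23 ≡ 10 mod 13]
  = -(5/13)    [13 ≡ 5 mod 8 ⇒ (2/13) = -1]
  = -(13/5)    [QR: 5 ≡ 1 mod 4, sign kept]
  = -(3/5)    [13 ≡ 3 mod 5]
  = -(5/3)    [QR: 5 ≡ 1 mod 4, sign kept]
  = -(2/3)    [5 ≡ 2 mod 3]
  = (1/3)    [3 ≡ 3 mod 8 ⇒ (2/3) = -1]
  = 1    [(1/3) = 1]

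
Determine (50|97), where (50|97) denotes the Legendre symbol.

(50|97)
  = (25|97)    [97 ≡ 1 mod 8 ⇒ (2|97) = +1]
  = (97|25)    [QR: 25 ≡ 1 mod 4, sign kept]
  = (22|25)    [97 ≡ 22 mod 25]
  = (11|25)    [25 ≡ 1 mod 8 ⇒ (2|25) = +1]
  = (25|11)    [QR: 25 ≡ 1 mod 4, sign kept]
  = (3|11)    [25 ≡ 3 mod 11]
  = -(11|3)    [QR: both ≡ 3 mod 4, sign flips]
  = -(2|3)    [11 ≡ 2 mod 3]
  = (1|3)    [3 ≡ 3 mod 8 ⇒ (2|3) = -1]
  = 1    [(1|3) = 1]

1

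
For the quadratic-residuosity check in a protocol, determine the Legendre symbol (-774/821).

(-774/821)
  = (774/821)    [821 ≡ 1 mod 4 ⇒ (-1/821) = +1]
  = -(387/821)    [821 ≡ 5 mod 8 ⇒ (2/821) = -1]
  = -(821/387)    [QR: 821 ≡ 1 mod 4, sign kept]
  = -(47/387)    [821 ≡ 47 mod 387]
  = (387/47)    [QR: both ≡ 3 mod 4, sign flips]
  = (11/47)    [387 ≡ 11 mod 47]
  = -(47/11)    [QR: both ≡ 3 mod 4, sign flips]
  = -(3/11)    [47 ≡ 3 mod 11]
  = (11/3)    [QR: both ≡ 3 mod 4, sign flips]
  = (2/3)    [11 ≡ 2 mod 3]
  = -(1/3)    [3 ≡ 3 mod 8 ⇒ (2/3) = -1]
  = -1    [(1/3) = 1]

-1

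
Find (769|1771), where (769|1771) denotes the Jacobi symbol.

769 ≡ 1 (mod 4), so quadratic reciprocity gives (769|1771) = (1771|769). Reduce: 1771 ≡ 233 (mod 769). Now have (233|769).
233 ≡ 1 (mod 4), so quadratic reciprocity gives (233|769) = (769|233). Reduce: 769 ≡ 70 (mod 233). Now have (70|233).
Factor out 2: 70 = 2·35. Since 233 ≡ 1 (mod 8), (2|233) = +1. Now have (35|233).
233 ≡ 1 (mod 4), so quadratic reciprocity gives (35|233) = (233|35). Reduce: 233 ≡ 23 (mod 35). Now have (23|35).
Both 23 ≡ 3 and 35 ≡ 3 (mod 4), so reciprocity gives (23|35) = -(35|23). Reduce: 35 ≡ 12 (mod 23). Now have -(12|23).
Factor out 2: 12 = 2^2·3. Since 23 ≡ 7 (mod 8), (2|23) = +1, and (2|23)^2 = +1. Now have -(3|23).
Both 3 ≡ 3 and 23 ≡ 3 (mod 4), so reciprocity gives (3|23) = -(23|3). Reduce: 23 ≡ 2 (mod 3). Now have (2|3).
Factor out 2: 2 = 2. Since 3 ≡ 3 (mod 8), (2|3) = -1. Now have -(1|3).
(1|3) = 1. Collecting the sign factors: -1.

-1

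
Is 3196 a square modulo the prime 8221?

yes

Factor out 2: 3196 = 2^2·799. Since 8221 ≡ 5 (mod 8), (2/8221) = -1, and (2/8221)^2 = +1. Now have (799/8221).
8221 ≡ 1 (mod 4), so quadratic reciprocity gives (799/8221) = (8221/799). Reduce: 8221 ≡ 231 (mod 799). Now have (231/799).
Both 231 ≡ 3 and 799 ≡ 3 (mod 4), so reciprocity gives (231/799) = -(799/231). Reduce: 799 ≡ 106 (mod 231). Now have -(106/231).
Factor out 2: 106 = 2·53. Since 231 ≡ 7 (mod 8), (2/231) = +1. Now have -(53/231).
53 ≡ 1 (mod 4), so quadratic reciprocity gives (53/231) = (231/53). Reduce: 231 ≡ 19 (mod 53). Now have -(19/53).
53 ≡ 1 (mod 4), so quadratic reciprocity gives (19/53) = (53/19). Reduce: 53 ≡ 15 (mod 19). Now have -(15/19).
Both 15 ≡ 3 and 19 ≡ 3 (mod 4), so reciprocity gives (15/19) = -(19/15). Reduce: 19 ≡ 4 (mod 15). Now have (4/15).
Factor out 2: 4 = 2^2. Since 15 ≡ 7 (mod 8), (2/15) = +1, and (2/15)^2 = +1. Now have (1/15).
(1/15) = 1. Collecting the sign factors: 1.
(3196/8221) = 1, and 8221 is prime, so 3196 is a quadratic residue mod 8221.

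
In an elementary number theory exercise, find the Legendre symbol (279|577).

(279|577)
  = (577|279)    [QR: 577 ≡ 1 mod 4, sign kept]
  = (19|279)    [577 ≡ 19 mod 279]
  = -(279|19)    [QR: both ≡ 3 mod 4, sign flips]
  = -(13|19)    [279 ≡ 13 mod 19]
  = -(19|13)    [QR: 13 ≡ 1 mod 4, sign kept]
  = -(6|13)    [19 ≡ 6 mod 13]
  = (3|13)    [13 ≡ 5 mod 8 ⇒ (2|13) = -1]
  = (13|3)    [QR: 13 ≡ 1 mod 4, sign kept]
  = (1|3)    [13 ≡ 1 mod 3]
  = 1    [(1|3) = 1]

1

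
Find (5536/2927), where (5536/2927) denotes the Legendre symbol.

(5536/2927)
  = (2609/2927)    [5536 ≡ 2609 mod 2927]
  = (2927/2609)    [QR: 2609 ≡ 1 mod 4, sign kept]
  = (318/2609)    [2927 ≡ 318 mod 2609]
  = (159/2609)    [2609 ≡ 1 mod 8 ⇒ (2/2609) = +1]
  = (2609/159)    [QR: 2609 ≡ 1 mod 4, sign kept]
  = (65/159)    [2609 ≡ 65 mod 159]
  = (159/65)    [QR: 65 ≡ 1 mod 4, sign kept]
  = (29/65)    [159 ≡ 29 mod 65]
  = (65/29)    [QR: 29 ≡ 1 mod 4, sign kept]
  = (7/29)    [65 ≡ 7 mod 29]
  = (29/7)    [QR: 29 ≡ 1 mod 4, sign kept]
  = (1/7)    [29 ≡ 1 mod 7]
  = 1    [(1/7) = 1]

1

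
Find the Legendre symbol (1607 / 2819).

-1

(1607 / 2819)
  = -(2819 / 1607)    [QR: both ≡ 3 mod 4, sign flips]
  = -(1212 / 1607)    [2819 ≡ 1212 mod 1607]
  = -(303 / 1607)    [1607 ≡ 7 mod 8 ⇒ (2 / 1607)^2 = +1]
  = (1607 / 303)    [QR: both ≡ 3 mod 4, sign flips]
  = (92 / 303)    [1607 ≡ 92 mod 303]
  = (23 / 303)    [303 ≡ 7 mod 8 ⇒ (2 / 303)^2 = +1]
  = -(303 / 23)    [QR: both ≡ 3 mod 4, sign flips]
  = -(4 / 23)    [303 ≡ 4 mod 23]
  = -(1 / 23)    [23 ≡ 7 mod 8 ⇒ (2 / 23)^2 = +1]
  = -1    [(1 / 23) = 1]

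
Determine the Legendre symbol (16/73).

(16/73)
  = (1/73)    [73 ≡ 1 mod 8 ⇒ (2/73)^4 = +1]
  = 1    [(1/73) = 1]

1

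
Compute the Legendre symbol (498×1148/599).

By multiplicativity, (498·1148/599) = (498/599)·(1148/599).
First factor (498/599):
Factor out 2: 498 = 2·249. Since 599 ≡ 7 (mod 8), (2/599) = +1. Now have (249/599).
249 ≡ 1 (mod 4), so quadratic reciprocity gives (249/599) = (599/249). Reduce: 599 ≡ 101 (mod 249). Now have (101/249).
101 ≡ 1 (mod 4), so quadratic reciprocity gives (101/249) = (249/101). Reduce: 249 ≡ 47 (mod 101). Now have (47/101).
101 ≡ 1 (mod 4), so quadratic reciprocity gives (47/101) = (101/47). Reduce: 101 ≡ 7 (mod 47). Now have (7/47).
Both 7 ≡ 3 and 47 ≡ 3 (mod 4), so reciprocity gives (7/47) = -(47/7). Reduce: 47 ≡ 5 (mod 7). Now have -(5/7).
5 ≡ 1 (mod 4), so quadratic reciprocity gives (5/7) = (7/5). Reduce: 7 ≡ 2 (mod 5). Now have -(2/5).
Factor out 2: 2 = 2. Since 5 ≡ 5 (mod 8), (2/5) = -1. Now have (1/5).
(1/5) = 1. Collecting the sign factors: 1.
Second factor (1148/599):
Reduce the numerator: 1148 ≡ 549 (mod 599), so (1148/599) = (549/599).
549 ≡ 1 (mod 4), so quadratic reciprocity gives (549/599) = (599/549). Reduce: 599 ≡ 50 (mod 549). Now have (50/549).
Factor out 2: 50 = 2·25. Since 549 ≡ 5 (mod 8), (2/549) = -1. Now have -(25/549).
25 ≡ 1 (mod 4), so quadratic reciprocity gives (25/549) = (549/25). Reduce: 549 ≡ 24 (mod 25). Now have -(24/25).
Factor out 2: 24 = 2^3·3. Since 25 ≡ 1 (mod 8), (2/25) = +1, and (2/25)^3 = +1. Now have -(3/25).
25 ≡ 1 (mod 4), so quadratic reciprocity gives (3/25) = (25/3). Reduce: 25 ≡ 1 (mod 3). Now have -(1/3).
(1/3) = 1. Collecting the sign factors: -1.
Product: (1)·(-1) = -1.

-1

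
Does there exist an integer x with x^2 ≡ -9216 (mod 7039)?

(-9216|7039)
  = (4862|7039)    [-9216 ≡ 4862 mod 7039]
  = (2431|7039)    [7039 ≡ 7 mod 8 ⇒ (2|7039) = +1]
  = -(7039|2431)    [QR: both ≡ 3 mod 4, sign flips]
  = -(2177|2431)    [7039 ≡ 2177 mod 2431]
  = -(2431|2177)    [QR: 2177 ≡ 1 mod 4, sign kept]
  = -(254|2177)    [2431 ≡ 254 mod 2177]
  = -(127|2177)    [2177 ≡ 1 mod 8 ⇒ (2|2177) = +1]
  = -(2177|127)    [QR: 2177 ≡ 1 mod 4, sign kept]
  = -(18|127)    [2177 ≡ 18 mod 127]
  = -(9|127)    [127 ≡ 7 mod 8 ⇒ (2|127) = +1]
  = -(127|9)    [QR: 9 ≡ 1 mod 4, sign kept]
  = -(1|9)    [127 ≡ 1 mod 9]
  = -1    [(1|9) = 1]
(-9216|7039) = -1, and 7039 is prime, so -9216 is not a quadratic residue mod 7039.

no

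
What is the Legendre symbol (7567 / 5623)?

-1

(7567 / 5623)
  = (1944 / 5623)    [7567 ≡ 1944 mod 5623]
  = (243 / 5623)    [5623 ≡ 7 mod 8 ⇒ (2 / 5623)^3 = +1]
  = -(5623 / 243)    [QR: both ≡ 3 mod 4, sign flips]
  = -(34 / 243)    [5623 ≡ 34 mod 243]
  = (17 / 243)    [243 ≡ 3 mod 8 ⇒ (2 / 243) = -1]
  = (243 / 17)    [QR: 17 ≡ 1 mod 4, sign kept]
  = (5 / 17)    [243 ≡ 5 mod 17]
  = (17 / 5)    [QR: 5 ≡ 1 mod 4, sign kept]
  = (2 / 5)    [17 ≡ 2 mod 5]
  = -(1 / 5)    [5 ≡ 5 mod 8 ⇒ (2 / 5) = -1]
  = -1    [(1 / 5) = 1]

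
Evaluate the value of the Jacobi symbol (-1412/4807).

-1

Pull out -1: (-1412/4807) = (-1/4807)·(1412/4807). Since 4807 ≡ 3 (mod 4), (-1/4807) = -1. Now have -(1412/4807).
Factor out 2: 1412 = 2^2·353. Since 4807 ≡ 7 (mod 8), (2/4807) = +1, and (2/4807)^2 = +1. Now have -(353/4807).
353 ≡ 1 (mod 4), so quadratic reciprocity gives (353/4807) = (4807/353). Reduce: 4807 ≡ 218 (mod 353). Now have -(218/353).
Factor out 2: 218 = 2·109. Since 353 ≡ 1 (mod 8), (2/353) = +1. Now have -(109/353).
109 ≡ 1 (mod 4), so quadratic reciprocity gives (109/353) = (353/109). Reduce: 353 ≡ 26 (mod 109). Now have -(26/109).
Factor out 2: 26 = 2·13. Since 109 ≡ 5 (mod 8), (2/109) = -1. Now have (13/109).
13 ≡ 1 (mod 4), so quadratic reciprocity gives (13/109) = (109/13). Reduce: 109 ≡ 5 (mod 13). Now have (5/13).
5 ≡ 1 (mod 4), so quadratic reciprocity gives (5/13) = (13/5). Reduce: 13 ≡ 3 (mod 5). Now have (3/5).
5 ≡ 1 (mod 4), so quadratic reciprocity gives (3/5) = (5/3). Reduce: 5 ≡ 2 (mod 3). Now have (2/3).
Factor out 2: 2 = 2. Since 3 ≡ 3 (mod 8), (2/3) = -1. Now have -(1/3).
(1/3) = 1. Collecting the sign factors: -1.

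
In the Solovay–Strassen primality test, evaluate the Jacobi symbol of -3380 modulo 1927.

1

Pull out -1: (-3380/1927) = (-1/1927)·(3380/1927). Since 1927 ≡ 3 (mod 4), (-1/1927) = -1. Now have -(3380/1927).
Reduce the numerator: 3380 ≡ 1453 (mod 1927), so (3380/1927) = (1453/1927).
1453 ≡ 1 (mod 4), so quadratic reciprocity gives (1453/1927) = (1927/1453). Reduce: 1927 ≡ 474 (mod 1453). Now have -(474/1453).
Factor out 2: 474 = 2·237. Since 1453 ≡ 5 (mod 8), (2/1453) = -1. Now have (237/1453).
237 ≡ 1 (mod 4), so quadratic reciprocity gives (237/1453) = (1453/237). Reduce: 1453 ≡ 31 (mod 237). Now have (31/237).
237 ≡ 1 (mod 4), so quadratic reciprocity gives (31/237) = (237/31). Reduce: 237 ≡ 20 (mod 31). Now have (20/31).
Factor out 2: 20 = 2^2·5. Since 31 ≡ 7 (mod 8), (2/31) = +1, and (2/31)^2 = +1. Now have (5/31).
5 ≡ 1 (mod 4), so quadratic reciprocity gives (5/31) = (31/5). Reduce: 31 ≡ 1 (mod 5). Now have (1/5).
(1/5) = 1. Collecting the sign factors: 1.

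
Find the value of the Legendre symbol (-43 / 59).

Pull out -1: (-43 / 59) = (-1 / 59)·(43 / 59). Since 59 ≡ 3 (mod 4), (-1 / 59) = -1. Now have -(43 / 59).
Both 43 ≡ 3 and 59 ≡ 3 (mod 4), so reciprocity gives (43 / 59) = -(59 / 43). Reduce: 59 ≡ 16 (mod 43). Now have (16 / 43).
Factor out 2: 16 = 2^4. Since 43 ≡ 3 (mod 8), (2 / 43) = -1, and (2 / 43)^4 = +1. Now have (1 / 43).
(1 / 43) = 1. Collecting the sign factors: 1.

1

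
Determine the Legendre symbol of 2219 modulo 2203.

(2219|2203)
  = (16|2203)    [2219 ≡ 16 mod 2203]
  = (1|2203)    [2203 ≡ 3 mod 8 ⇒ (2|2203)^4 = +1]
  = 1    [(1|2203) = 1]

1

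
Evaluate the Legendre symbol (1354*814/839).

1

By multiplicativity, (1354·814/839) = (1354/839)·(814/839).
First factor (1354/839):
Reduce the numerator: 1354 ≡ 515 (mod 839), so (1354/839) = (515/839).
Both 515 ≡ 3 and 839 ≡ 3 (mod 4), so reciprocity gives (515/839) = -(839/515). Reduce: 839 ≡ 324 (mod 515). Now have -(324/515).
Factor out 2: 324 = 2^2·81. Since 515 ≡ 3 (mod 8), (2/515) = -1, and (2/515)^2 = +1. Now have -(81/515).
81 ≡ 1 (mod 4), so quadratic reciprocity gives (81/515) = (515/81). Reduce: 515 ≡ 29 (mod 81). Now have -(29/81).
29 ≡ 1 (mod 4), so quadratic reciprocity gives (29/81) = (81/29). Reduce: 81 ≡ 23 (mod 29). Now have -(23/29).
29 ≡ 1 (mod 4), so quadratic reciprocity gives (23/29) = (29/23). Reduce: 29 ≡ 6 (mod 23). Now have -(6/23).
Factor out 2: 6 = 2·3. Since 23 ≡ 7 (mod 8), (2/23) = +1. Now have -(3/23).
Both 3 ≡ 3 and 23 ≡ 3 (mod 4), so reciprocity gives (3/23) = -(23/3). Reduce: 23 ≡ 2 (mod 3). Now have (2/3).
Factor out 2: 2 = 2. Since 3 ≡ 3 (mod 8), (2/3) = -1. Now have -(1/3).
(1/3) = 1. Collecting the sign factors: -1.
Second factor (814/839):
Factor out 2: 814 = 2·407. Since 839 ≡ 7 (mod 8), (2/839) = +1. Now have (407/839).
Both 407 ≡ 3 and 839 ≡ 3 (mod 4), so reciprocity gives (407/839) = -(839/407). Reduce: 839 ≡ 25 (mod 407). Now have -(25/407).
25 ≡ 1 (mod 4), so quadratic reciprocity gives (25/407) = (407/25). Reduce: 407 ≡ 7 (mod 25). Now have -(7/25).
25 ≡ 1 (mod 4), so quadratic reciprocity gives (7/25) = (25/7). Reduce: 25 ≡ 4 (mod 7). Now have -(4/7).
Factor out 2: 4 = 2^2. Since 7 ≡ 7 (mod 8), (2/7) = +1, and (2/7)^2 = +1. Now have -(1/7).
(1/7) = 1. Collecting the sign factors: -1.
Product: (-1)·(-1) = 1.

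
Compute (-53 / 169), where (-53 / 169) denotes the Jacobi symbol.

Reduce the numerator: -53 ≡ 116 (mod 169), so (-53 / 169) = (116 / 169).
Factor out 2: 116 = 2^2·29. Since 169 ≡ 1 (mod 8), (2 / 169) = +1, and (2 / 169)^2 = +1. Now have (29 / 169).
29 ≡ 1 (mod 4), so quadratic reciprocity gives (29 / 169) = (169 / 29). Reduce: 169 ≡ 24 (mod 29). Now have (24 / 29).
Factor out 2: 24 = 2^3·3. Since 29 ≡ 5 (mod 8), (2 / 29) = -1, and (2 / 29)^3 = -1. Now have -(3 / 29).
29 ≡ 1 (mod 4), so quadratic reciprocity gives (3 / 29) = (29 / 3). Reduce: 29 ≡ 2 (mod 3). Now have -(2 / 3).
Factor out 2: 2 = 2. Since 3 ≡ 3 (mod 8), (2 / 3) = -1. Now have (1 / 3).
(1 / 3) = 1. Collecting the sign factors: 1.

1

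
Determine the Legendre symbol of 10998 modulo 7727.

Reduce the numerator: 10998 ≡ 3271 (mod 7727), so (10998 / 7727) = (3271 / 7727).
Both 3271 ≡ 3 and 7727 ≡ 3 (mod 4), so reciprocity gives (3271 / 7727) = -(7727 / 3271). Reduce: 7727 ≡ 1185 (mod 3271). Now have -(1185 / 3271).
1185 ≡ 1 (mod 4), so quadratic reciprocity gives (1185 / 3271) = (3271 / 1185). Reduce: 3271 ≡ 901 (mod 1185). Now have -(901 / 1185).
901 ≡ 1 (mod 4), so quadratic reciprocity gives (901 / 1185) = (1185 / 901). Reduce: 1185 ≡ 284 (mod 901). Now have -(284 / 901).
Factor out 2: 284 = 2^2·71. Since 901 ≡ 5 (mod 8), (2 / 901) = -1, and (2 / 901)^2 = +1. Now have -(71 / 901).
901 ≡ 1 (mod 4), so quadratic reciprocity gives (71 / 901) = (901 / 71). Reduce: 901 ≡ 49 (mod 71). Now have -(49 / 71).
49 ≡ 1 (mod 4), so quadratic reciprocity gives (49 / 71) = (71 / 49). Reduce: 71 ≡ 22 (mod 49). Now have -(22 / 49).
Factor out 2: 22 = 2·11. Since 49 ≡ 1 (mod 8), (2 / 49) = +1. Now have -(11 / 49).
49 ≡ 1 (mod 4), so quadratic reciprocity gives (11 / 49) = (49 / 11). Reduce: 49 ≡ 5 (mod 11). Now have -(5 / 11).
5 ≡ 1 (mod 4), so quadratic reciprocity gives (5 / 11) = (11 / 5). Reduce: 11 ≡ 1 (mod 5). Now have -(1 / 5).
(1 / 5) = 1. Collecting the sign factors: -1.

-1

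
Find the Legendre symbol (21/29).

-1

21 ≡ 1 (mod 4), so quadratic reciprocity gives (21/29) = (29/21). Reduce: 29 ≡ 8 (mod 21). Now have (8/21).
Factor out 2: 8 = 2^3. Since 21 ≡ 5 (mod 8), (2/21) = -1, and (2/21)^3 = -1. Now have -(1/21).
(1/21) = 1. Collecting the sign factors: -1.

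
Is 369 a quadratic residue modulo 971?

(369/971)
  = (971/369)    [QR: 369 ≡ 1 mod 4, sign kept]
  = (233/369)    [971 ≡ 233 mod 369]
  = (369/233)    [QR: 233 ≡ 1 mod 4, sign kept]
  = (136/233)    [369 ≡ 136 mod 233]
  = (17/233)    [233 ≡ 1 mod 8 ⇒ (2/233)^3 = +1]
  = (233/17)    [QR: 17 ≡ 1 mod 4, sign kept]
  = (12/17)    [233 ≡ 12 mod 17]
  = (3/17)    [17 ≡ 1 mod 8 ⇒ (2/17)^2 = +1]
  = (17/3)    [QR: 17 ≡ 1 mod 4, sign kept]
  = (2/3)    [17 ≡ 2 mod 3]
  = -(1/3)    [3 ≡ 3 mod 8 ⇒ (2/3) = -1]
  = -1    [(1/3) = 1]
The Legendre symbol is -1, so x^2 ≡ 369 (mod 971) has no solution.

no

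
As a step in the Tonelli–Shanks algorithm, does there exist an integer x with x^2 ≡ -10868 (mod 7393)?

Reduce the numerator: -10868 ≡ 3918 (mod 7393), so (-10868/7393) = (3918/7393).
Factor out 2: 3918 = 2·1959. Since 7393 ≡ 1 (mod 8), (2/7393) = +1. Now have (1959/7393).
7393 ≡ 1 (mod 4), so quadratic reciprocity gives (1959/7393) = (7393/1959). Reduce: 7393 ≡ 1516 (mod 1959). Now have (1516/1959).
Factor out 2: 1516 = 2^2·379. Since 1959 ≡ 7 (mod 8), (2/1959) = +1, and (2/1959)^2 = +1. Now have (379/1959).
Both 379 ≡ 3 and 1959 ≡ 3 (mod 4), so reciprocity gives (379/1959) = -(1959/379). Reduce: 1959 ≡ 64 (mod 379). Now have -(64/379).
Factor out 2: 64 = 2^6. Since 379 ≡ 3 (mod 8), (2/379) = -1, and (2/379)^6 = +1. Now have -(1/379).
(1/379) = 1. Collecting the sign factors: -1.
The Legendre symbol is -1, so x^2 ≡ -10868 (mod 7393) has no solution.

no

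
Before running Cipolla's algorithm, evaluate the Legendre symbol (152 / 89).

(152 / 89)
  = (63 / 89)    [152 ≡ 63 mod 89]
  = (89 / 63)    [QR: 89 ≡ 1 mod 4, sign kept]
  = (26 / 63)    [89 ≡ 26 mod 63]
  = (13 / 63)    [63 ≡ 7 mod 8 ⇒ (2 / 63) = +1]
  = (63 / 13)    [QR: 13 ≡ 1 mod 4, sign kept]
  = (11 / 13)    [63 ≡ 11 mod 13]
  = (13 / 11)    [QR: 13 ≡ 1 mod 4, sign kept]
  = (2 / 11)    [13 ≡ 2 mod 11]
  = -(1 / 11)    [11 ≡ 3 mod 8 ⇒ (2 / 11) = -1]
  = -1    [(1 / 11) = 1]

-1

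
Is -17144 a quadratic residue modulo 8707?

no

(-17144/8707)
  = (270/8707)    [-17144 ≡ 270 mod 8707]
  = -(135/8707)    [8707 ≡ 3 mod 8 ⇒ (2/8707) = -1]
  = (8707/135)    [QR: both ≡ 3 mod 4, sign flips]
  = (67/135)    [8707 ≡ 67 mod 135]
  = -(135/67)    [QR: both ≡ 3 mod 4, sign flips]
  = -(1/67)    [135 ≡ 1 mod 67]
  = -1    [(1/67) = 1]
(-17144/8707) = -1, and 8707 is prime, so -17144 is not a quadratic residue mod 8707.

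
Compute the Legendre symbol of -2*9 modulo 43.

By multiplicativity, (-2·9/43) = (-2/43)·(9/43).
First factor (-2/43):
(-2/43)
  = (41/43)    [-2 ≡ 41 mod 43]
  = (43/41)    [QR: 41 ≡ 1 mod 4, sign kept]
  = (2/41)    [43 ≡ 2 mod 41]
  = (1/41)    [41 ≡ 1 mod 8 ⇒ (2/41) = +1]
  = 1    [(1/41) = 1]
Second factor (9/43):
(9/43)
  = (43/9)    [QR: 9 ≡ 1 mod 4, sign kept]
  = (7/9)    [43 ≡ 7 mod 9]
  = (9/7)    [QR: 9 ≡ 1 mod 4, sign kept]
  = (2/7)    [9 ≡ 2 mod 7]
  = (1/7)    [7 ≡ 7 mod 8 ⇒ (2/7) = +1]
  = 1    [(1/7) = 1]
Product: (1)·(1) = 1.

1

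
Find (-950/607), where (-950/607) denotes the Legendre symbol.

-1

Reduce the numerator: -950 ≡ 264 (mod 607), so (-950/607) = (264/607).
Factor out 2: 264 = 2^3·33. Since 607 ≡ 7 (mod 8), (2/607) = +1, and (2/607)^3 = +1. Now have (33/607).
33 ≡ 1 (mod 4), so quadratic reciprocity gives (33/607) = (607/33). Reduce: 607 ≡ 13 (mod 33). Now have (13/33).
13 ≡ 1 (mod 4), so quadratic reciprocity gives (13/33) = (33/13). Reduce: 33 ≡ 7 (mod 13). Now have (7/13).
13 ≡ 1 (mod 4), so quadratic reciprocity gives (7/13) = (13/7). Reduce: 13 ≡ 6 (mod 7). Now have (6/7).
Factor out 2: 6 = 2·3. Since 7 ≡ 7 (mod 8), (2/7) = +1. Now have (3/7).
Both 3 ≡ 3 and 7 ≡ 3 (mod 4), so reciprocity gives (3/7) = -(7/3). Reduce: 7 ≡ 1 (mod 3). Now have -(1/3).
(1/3) = 1. Collecting the sign factors: -1.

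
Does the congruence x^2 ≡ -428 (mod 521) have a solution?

no

Reduce the numerator: -428 ≡ 93 (mod 521), so (-428|521) = (93|521).
93 ≡ 1 (mod 4), so quadratic reciprocity gives (93|521) = (521|93). Reduce: 521 ≡ 56 (mod 93). Now have (56|93).
Factor out 2: 56 = 2^3·7. Since 93 ≡ 5 (mod 8), (2|93) = -1, and (2|93)^3 = -1. Now have -(7|93).
93 ≡ 1 (mod 4), so quadratic reciprocity gives (7|93) = (93|7). Reduce: 93 ≡ 2 (mod 7). Now have -(2|7).
Factor out 2: 2 = 2. Since 7 ≡ 7 (mod 8), (2|7) = +1. Now have -(1|7).
(1|7) = 1. Collecting the sign factors: -1.
(-428|521) = -1, and 521 is prime, so -428 is not a quadratic residue mod 521.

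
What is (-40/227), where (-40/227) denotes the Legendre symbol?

-1

Reduce the numerator: -40 ≡ 187 (mod 227), so (-40/227) = (187/227).
Both 187 ≡ 3 and 227 ≡ 3 (mod 4), so reciprocity gives (187/227) = -(227/187). Reduce: 227 ≡ 40 (mod 187). Now have -(40/187).
Factor out 2: 40 = 2^3·5. Since 187 ≡ 3 (mod 8), (2/187) = -1, and (2/187)^3 = -1. Now have (5/187).
5 ≡ 1 (mod 4), so quadratic reciprocity gives (5/187) = (187/5). Reduce: 187 ≡ 2 (mod 5). Now have (2/5).
Factor out 2: 2 = 2. Since 5 ≡ 5 (mod 8), (2/5) = -1. Now have -(1/5).
(1/5) = 1. Collecting the sign factors: -1.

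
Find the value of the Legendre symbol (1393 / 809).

1

Reduce the numerator: 1393 ≡ 584 (mod 809), so (1393 / 809) = (584 / 809).
Factor out 2: 584 = 2^3·73. Since 809 ≡ 1 (mod 8), (2 / 809) = +1, and (2 / 809)^3 = +1. Now have (73 / 809).
73 ≡ 1 (mod 4), so quadratic reciprocity gives (73 / 809) = (809 / 73). Reduce: 809 ≡ 6 (mod 73). Now have (6 / 73).
Factor out 2: 6 = 2·3. Since 73 ≡ 1 (mod 8), (2 / 73) = +1. Now have (3 / 73).
73 ≡ 1 (mod 4), so quadratic reciprocity gives (3 / 73) = (73 / 3). Reduce: 73 ≡ 1 (mod 3). Now have (1 / 3).
(1 / 3) = 1. Collecting the sign factors: 1.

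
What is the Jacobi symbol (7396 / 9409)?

(7396 / 9409)
  = (1849 / 9409)    [9409 ≡ 1 mod 8 ⇒ (2 / 9409)^2 = +1]
  = (9409 / 1849)    [QR: 1849 ≡ 1 mod 4, sign kept]
  = (164 / 1849)    [9409 ≡ 164 mod 1849]
  = (41 / 1849)    [1849 ≡ 1 mod 8 ⇒ (2 / 1849)^2 = +1]
  = (1849 / 41)    [QR: 41 ≡ 1 mod 4, sign kept]
  = (4 / 41)    [1849 ≡ 4 mod 41]
  = (1 / 41)    [41 ≡ 1 mod 8 ⇒ (2 / 41)^2 = +1]
  = 1    [(1 / 41) = 1]

1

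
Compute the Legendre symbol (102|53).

1

(102|53)
  = (49|53)    [102 ≡ 49 mod 53]
  = (53|49)    [QR: 49 ≡ 1 mod 4, sign kept]
  = (4|49)    [53 ≡ 4 mod 49]
  = (1|49)    [49 ≡ 1 mod 8 ⇒ (2|49)^2 = +1]
  = 1    [(1|49) = 1]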